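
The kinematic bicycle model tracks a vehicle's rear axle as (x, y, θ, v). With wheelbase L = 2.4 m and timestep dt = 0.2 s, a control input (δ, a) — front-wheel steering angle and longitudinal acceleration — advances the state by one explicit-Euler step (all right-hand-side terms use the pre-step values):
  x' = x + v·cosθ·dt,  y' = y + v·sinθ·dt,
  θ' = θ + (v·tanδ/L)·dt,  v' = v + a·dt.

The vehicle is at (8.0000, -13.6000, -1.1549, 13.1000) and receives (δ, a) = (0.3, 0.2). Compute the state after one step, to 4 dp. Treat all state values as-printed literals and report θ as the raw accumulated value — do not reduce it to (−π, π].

(9.0585, -15.9967, -0.8172, 13.1400)

x' = 8.0000 + 13.1000·cos(-1.1549)·0.2 = 9.0585
y' = -13.6000 + 13.1000·sin(-1.1549)·0.2 = -15.9967
θ' = -1.1549 + (13.1000/2.4)·tan(0.3)·0.2 = -0.8172
v' = 13.1000 + 0.2000·0.2 = 13.1400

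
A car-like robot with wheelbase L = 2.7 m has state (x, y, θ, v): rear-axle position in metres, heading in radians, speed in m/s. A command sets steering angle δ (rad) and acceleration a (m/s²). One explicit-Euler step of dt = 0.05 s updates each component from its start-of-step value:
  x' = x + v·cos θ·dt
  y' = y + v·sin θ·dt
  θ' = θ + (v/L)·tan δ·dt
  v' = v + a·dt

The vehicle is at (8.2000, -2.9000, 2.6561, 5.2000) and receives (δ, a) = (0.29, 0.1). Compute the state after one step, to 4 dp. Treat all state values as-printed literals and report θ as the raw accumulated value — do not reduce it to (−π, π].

(7.9700, -2.7787, 2.6848, 5.2050)

x' = 8.2000 + 5.2000·cos(2.6561)·0.05 = 7.9700
y' = -2.9000 + 5.2000·sin(2.6561)·0.05 = -2.7787
θ' = 2.6561 + (5.2000/2.7)·tan(0.29)·0.05 = 2.6848
v' = 5.2000 + 0.1000·0.05 = 5.2050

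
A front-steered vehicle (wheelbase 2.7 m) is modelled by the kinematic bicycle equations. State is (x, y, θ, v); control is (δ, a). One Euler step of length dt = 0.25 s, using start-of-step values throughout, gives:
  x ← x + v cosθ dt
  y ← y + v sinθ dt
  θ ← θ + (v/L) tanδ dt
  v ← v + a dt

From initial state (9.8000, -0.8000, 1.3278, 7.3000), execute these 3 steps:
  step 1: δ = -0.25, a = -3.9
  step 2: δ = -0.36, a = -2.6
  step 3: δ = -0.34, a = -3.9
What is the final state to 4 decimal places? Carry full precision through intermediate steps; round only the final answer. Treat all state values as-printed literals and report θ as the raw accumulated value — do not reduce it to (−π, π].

(11.7203, 3.5594, 0.7489, 4.7000)

after step 1 (δ=-0.25, a=-3.9): (10.239117, 0.971384, 1.155208, 6.325000)
after step 2 (δ=-0.36, a=-2.6): (10.877513, 2.418036, 0.934768, 5.675000)
after step 3 (δ=-0.34, a=-3.9): (11.720257, 3.559366, 0.748893, 4.700000)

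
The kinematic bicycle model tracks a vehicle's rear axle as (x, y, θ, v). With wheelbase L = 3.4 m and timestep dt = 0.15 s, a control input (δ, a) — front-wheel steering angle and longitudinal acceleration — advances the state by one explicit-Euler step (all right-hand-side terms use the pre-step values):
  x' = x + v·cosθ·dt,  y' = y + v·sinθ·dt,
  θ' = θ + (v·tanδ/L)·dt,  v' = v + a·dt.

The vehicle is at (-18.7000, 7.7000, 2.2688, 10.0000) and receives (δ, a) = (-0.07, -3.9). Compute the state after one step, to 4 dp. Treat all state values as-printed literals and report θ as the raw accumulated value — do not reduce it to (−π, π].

x' = -18.7000 + 10.0000·cos(2.2688)·0.15 = -19.6640
y' = 7.7000 + 10.0000·sin(2.2688)·0.15 = 8.8492
θ' = 2.2688 + (10.0000/3.4)·tan(-0.07)·0.15 = 2.2379
v' = 10.0000 − 3.9000·0.15 = 9.4150

(-19.6640, 8.8492, 2.2379, 9.4150)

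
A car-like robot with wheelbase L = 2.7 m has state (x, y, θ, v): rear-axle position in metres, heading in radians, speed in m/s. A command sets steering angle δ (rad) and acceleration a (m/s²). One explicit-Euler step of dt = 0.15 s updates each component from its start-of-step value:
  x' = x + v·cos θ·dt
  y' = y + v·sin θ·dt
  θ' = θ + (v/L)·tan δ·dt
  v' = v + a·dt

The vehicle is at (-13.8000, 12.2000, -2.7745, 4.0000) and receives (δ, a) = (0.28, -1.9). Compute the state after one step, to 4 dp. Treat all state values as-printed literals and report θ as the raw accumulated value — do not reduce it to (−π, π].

x' = -13.8000 + 4.0000·cos(-2.7745)·0.15 = -14.3600
y' = 12.2000 + 4.0000·sin(-2.7745)·0.15 = 11.9847
θ' = -2.7745 + (4.0000/2.7)·tan(0.28)·0.15 = -2.7106
v' = 4.0000 − 1.9000·0.15 = 3.7150

(-14.3600, 11.9847, -2.7106, 3.7150)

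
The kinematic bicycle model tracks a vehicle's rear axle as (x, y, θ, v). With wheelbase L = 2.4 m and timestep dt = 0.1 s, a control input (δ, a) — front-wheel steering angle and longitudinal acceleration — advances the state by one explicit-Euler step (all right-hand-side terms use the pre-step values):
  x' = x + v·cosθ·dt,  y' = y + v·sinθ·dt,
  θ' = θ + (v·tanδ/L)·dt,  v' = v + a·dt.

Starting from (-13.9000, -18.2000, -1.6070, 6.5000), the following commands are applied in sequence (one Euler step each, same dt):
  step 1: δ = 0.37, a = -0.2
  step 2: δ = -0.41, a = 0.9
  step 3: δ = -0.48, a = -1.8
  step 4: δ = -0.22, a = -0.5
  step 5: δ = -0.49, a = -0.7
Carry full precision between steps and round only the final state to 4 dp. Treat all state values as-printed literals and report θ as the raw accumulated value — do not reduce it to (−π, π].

after step 1 (δ=0.37, a=-0.2): (-13.923527, -18.849574, -1.501954, 6.480000)
after step 2 (δ=-0.41, a=0.9): (-13.878952, -19.496039, -1.619304, 6.570000)
after step 3 (δ=-0.48, a=-1.8): (-13.910810, -20.152266, -1.761821, 6.390000)
after step 4 (δ=-0.22, a=-0.5): (-14.032134, -20.779643, -1.821360, 6.340000)
after step 5 (δ=-0.49, a=-0.7): (-14.189334, -21.393845, -1.962263, 6.270000)

(-14.1893, -21.3938, -1.9623, 6.2700)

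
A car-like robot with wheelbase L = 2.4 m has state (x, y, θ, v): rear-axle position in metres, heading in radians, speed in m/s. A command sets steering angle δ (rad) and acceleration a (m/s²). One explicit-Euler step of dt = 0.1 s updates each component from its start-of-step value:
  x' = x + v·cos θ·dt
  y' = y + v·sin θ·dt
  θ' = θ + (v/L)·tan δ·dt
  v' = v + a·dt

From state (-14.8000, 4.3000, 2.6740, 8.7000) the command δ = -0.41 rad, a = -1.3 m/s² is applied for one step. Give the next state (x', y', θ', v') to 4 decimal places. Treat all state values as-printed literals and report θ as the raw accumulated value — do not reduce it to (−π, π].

x' = -14.8000 + 8.7000·cos(2.6740)·0.1 = -15.5766
y' = 4.3000 + 8.7000·sin(2.6740)·0.1 = 4.6921
θ' = 2.6740 + (8.7000/2.4)·tan(-0.41)·0.1 = 2.5164
v' = 8.7000 − 1.3000·0.1 = 8.5700

(-15.5766, 4.6921, 2.5164, 8.5700)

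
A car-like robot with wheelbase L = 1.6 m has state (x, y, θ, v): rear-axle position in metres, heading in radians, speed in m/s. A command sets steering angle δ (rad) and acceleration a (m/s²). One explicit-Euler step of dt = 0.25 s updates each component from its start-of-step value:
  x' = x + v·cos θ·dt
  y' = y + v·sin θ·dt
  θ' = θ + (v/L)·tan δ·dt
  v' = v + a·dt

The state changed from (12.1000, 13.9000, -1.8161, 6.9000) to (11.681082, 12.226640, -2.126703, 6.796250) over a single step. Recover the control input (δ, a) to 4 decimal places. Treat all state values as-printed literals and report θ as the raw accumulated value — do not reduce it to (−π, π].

δ = -0.2805, a = -0.4150

a = (v'−v)/dt = (-0.103750)/0.25 = -0.4150
Δθ = θ'−θ = -0.310603;  (v·dt/L) = 6.9000·0.25/1.6 = 1.078125
tan δ = Δθ·L/(v·dt) = -0.288096  →  δ = -0.2805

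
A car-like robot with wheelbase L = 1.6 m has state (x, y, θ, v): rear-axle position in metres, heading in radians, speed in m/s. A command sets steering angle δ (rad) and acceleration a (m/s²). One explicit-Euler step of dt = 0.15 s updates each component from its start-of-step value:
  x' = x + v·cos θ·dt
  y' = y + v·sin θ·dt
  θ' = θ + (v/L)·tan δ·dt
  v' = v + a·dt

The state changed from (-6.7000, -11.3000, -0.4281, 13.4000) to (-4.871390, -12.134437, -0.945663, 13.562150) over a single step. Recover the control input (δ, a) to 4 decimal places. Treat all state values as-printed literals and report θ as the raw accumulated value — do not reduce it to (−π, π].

δ = -0.3908, a = 1.0810

a = (v'−v)/dt = (0.162150)/0.15 = 1.0810
Δθ = θ'−θ = -0.517563;  (v·dt/L) = 13.4000·0.15/1.6 = 1.256250
tan δ = Δθ·L/(v·dt) = -0.411990  →  δ = -0.3908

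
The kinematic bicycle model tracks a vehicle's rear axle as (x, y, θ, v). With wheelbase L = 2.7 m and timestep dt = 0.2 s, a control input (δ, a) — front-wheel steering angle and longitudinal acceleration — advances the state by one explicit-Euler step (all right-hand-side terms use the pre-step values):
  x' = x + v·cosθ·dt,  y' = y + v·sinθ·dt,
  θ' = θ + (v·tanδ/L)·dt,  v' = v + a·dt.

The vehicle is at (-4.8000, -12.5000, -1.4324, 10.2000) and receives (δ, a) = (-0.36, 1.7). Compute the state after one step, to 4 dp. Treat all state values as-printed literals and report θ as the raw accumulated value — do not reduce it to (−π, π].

(-4.5186, -14.5205, -1.7168, 10.5400)

x' = -4.8000 + 10.2000·cos(-1.4324)·0.2 = -4.5186
y' = -12.5000 + 10.2000·sin(-1.4324)·0.2 = -14.5205
θ' = -1.4324 + (10.2000/2.7)·tan(-0.36)·0.2 = -1.7168
v' = 10.2000 + 1.7000·0.2 = 10.5400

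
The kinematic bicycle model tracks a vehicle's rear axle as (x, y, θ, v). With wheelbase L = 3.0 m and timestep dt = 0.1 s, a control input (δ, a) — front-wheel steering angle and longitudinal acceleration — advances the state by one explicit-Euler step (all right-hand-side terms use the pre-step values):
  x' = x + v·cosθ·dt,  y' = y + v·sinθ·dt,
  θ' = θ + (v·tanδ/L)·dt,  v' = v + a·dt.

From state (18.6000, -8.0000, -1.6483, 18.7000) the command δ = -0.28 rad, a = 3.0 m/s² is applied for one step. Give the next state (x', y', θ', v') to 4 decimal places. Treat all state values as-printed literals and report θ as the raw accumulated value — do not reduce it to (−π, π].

x' = 18.6000 + 18.7000·cos(-1.6483)·0.1 = 18.4552
y' = -8.0000 + 18.7000·sin(-1.6483)·0.1 = -9.8644
θ' = -1.6483 + (18.7000/3.0)·tan(-0.28)·0.1 = -1.8275
v' = 18.7000 + 3.0000·0.1 = 19.0000

(18.4552, -9.8644, -1.8275, 19.0000)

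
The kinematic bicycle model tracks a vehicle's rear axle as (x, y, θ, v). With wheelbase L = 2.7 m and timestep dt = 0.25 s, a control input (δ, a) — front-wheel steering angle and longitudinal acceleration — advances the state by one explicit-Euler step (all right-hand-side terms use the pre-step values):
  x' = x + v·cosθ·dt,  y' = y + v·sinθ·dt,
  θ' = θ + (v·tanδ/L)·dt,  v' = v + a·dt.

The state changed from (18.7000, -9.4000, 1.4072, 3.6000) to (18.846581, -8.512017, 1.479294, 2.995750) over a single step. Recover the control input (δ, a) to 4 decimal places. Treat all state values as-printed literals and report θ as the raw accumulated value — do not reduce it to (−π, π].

δ = 0.2130, a = -2.4170

a = (v'−v)/dt = (-0.604250)/0.25 = -2.4170
Δθ = θ'−θ = 0.072094;  (v·dt/L) = 3.6000·0.25/2.7 = 0.333333
tan δ = Δθ·L/(v·dt) = 0.216282  →  δ = 0.2130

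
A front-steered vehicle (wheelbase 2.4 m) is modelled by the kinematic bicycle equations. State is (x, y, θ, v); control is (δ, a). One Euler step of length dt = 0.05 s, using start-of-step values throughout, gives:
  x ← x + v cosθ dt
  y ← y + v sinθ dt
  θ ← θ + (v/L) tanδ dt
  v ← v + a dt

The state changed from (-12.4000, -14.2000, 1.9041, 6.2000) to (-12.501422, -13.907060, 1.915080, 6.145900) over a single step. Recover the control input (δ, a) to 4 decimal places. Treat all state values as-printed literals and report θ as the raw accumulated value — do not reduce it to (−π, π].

δ = 0.0848, a = -1.0820

a = (v'−v)/dt = (-0.054100)/0.05 = -1.0820
Δθ = θ'−θ = 0.010980;  (v·dt/L) = 6.2000·0.05/2.4 = 0.129167
tan δ = Δθ·L/(v·dt) = 0.085006  →  δ = 0.0848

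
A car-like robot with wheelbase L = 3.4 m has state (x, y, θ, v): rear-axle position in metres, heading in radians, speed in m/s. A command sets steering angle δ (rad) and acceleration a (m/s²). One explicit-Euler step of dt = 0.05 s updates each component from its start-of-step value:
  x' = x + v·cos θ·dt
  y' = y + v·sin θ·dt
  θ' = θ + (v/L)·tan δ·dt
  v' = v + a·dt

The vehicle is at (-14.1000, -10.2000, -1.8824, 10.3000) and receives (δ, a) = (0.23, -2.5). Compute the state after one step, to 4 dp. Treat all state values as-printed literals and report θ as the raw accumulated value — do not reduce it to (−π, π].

(-14.2579, -10.6902, -1.8469, 10.1750)

x' = -14.1000 + 10.3000·cos(-1.8824)·0.05 = -14.2579
y' = -10.2000 + 10.3000·sin(-1.8824)·0.05 = -10.6902
θ' = -1.8824 + (10.3000/3.4)·tan(0.23)·0.05 = -1.8469
v' = 10.3000 − 2.5000·0.05 = 10.1750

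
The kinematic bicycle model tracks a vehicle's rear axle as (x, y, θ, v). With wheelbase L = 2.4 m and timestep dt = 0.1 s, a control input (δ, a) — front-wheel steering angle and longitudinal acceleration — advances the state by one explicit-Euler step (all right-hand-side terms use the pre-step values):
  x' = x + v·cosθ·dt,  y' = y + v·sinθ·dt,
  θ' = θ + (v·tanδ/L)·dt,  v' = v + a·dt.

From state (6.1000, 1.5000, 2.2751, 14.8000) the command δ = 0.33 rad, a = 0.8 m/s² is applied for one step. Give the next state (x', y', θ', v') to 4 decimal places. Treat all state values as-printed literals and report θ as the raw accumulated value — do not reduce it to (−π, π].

x' = 6.1000 + 14.8000·cos(2.2751)·0.1 = 5.1417
y' = 1.5000 + 14.8000·sin(2.2751)·0.1 = 2.6279
θ' = 2.2751 + (14.8000/2.4)·tan(0.33)·0.1 = 2.4863
v' = 14.8000 + 0.8000·0.1 = 14.8800

(5.1417, 2.6279, 2.4863, 14.8800)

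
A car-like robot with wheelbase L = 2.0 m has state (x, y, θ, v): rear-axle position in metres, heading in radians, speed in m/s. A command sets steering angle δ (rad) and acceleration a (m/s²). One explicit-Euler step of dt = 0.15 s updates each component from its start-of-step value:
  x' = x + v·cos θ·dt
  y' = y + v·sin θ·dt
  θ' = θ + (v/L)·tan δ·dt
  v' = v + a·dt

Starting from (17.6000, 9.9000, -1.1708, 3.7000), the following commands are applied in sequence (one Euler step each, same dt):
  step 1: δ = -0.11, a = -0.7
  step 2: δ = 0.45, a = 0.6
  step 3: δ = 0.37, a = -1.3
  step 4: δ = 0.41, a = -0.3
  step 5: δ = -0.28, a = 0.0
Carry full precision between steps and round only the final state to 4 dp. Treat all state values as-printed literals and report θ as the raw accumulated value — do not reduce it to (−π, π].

(18.9151, 7.5824, -0.9245, 3.4450)

after step 1 (δ=-0.11, a=-0.7): (17.816125, 9.388810, -1.201449, 3.595000)
after step 2 (δ=0.45, a=0.6): (18.010798, 8.885926, -1.071205, 3.685000)
after step 3 (δ=0.37, a=-1.3): (18.275603, 8.400734, -0.964009, 3.490000)
after step 4 (δ=0.41, a=-0.3): (18.574119, 7.970687, -0.850245, 3.445000)
after step 5 (δ=-0.28, a=0.0): (18.915070, 7.582379, -0.924541, 3.445000)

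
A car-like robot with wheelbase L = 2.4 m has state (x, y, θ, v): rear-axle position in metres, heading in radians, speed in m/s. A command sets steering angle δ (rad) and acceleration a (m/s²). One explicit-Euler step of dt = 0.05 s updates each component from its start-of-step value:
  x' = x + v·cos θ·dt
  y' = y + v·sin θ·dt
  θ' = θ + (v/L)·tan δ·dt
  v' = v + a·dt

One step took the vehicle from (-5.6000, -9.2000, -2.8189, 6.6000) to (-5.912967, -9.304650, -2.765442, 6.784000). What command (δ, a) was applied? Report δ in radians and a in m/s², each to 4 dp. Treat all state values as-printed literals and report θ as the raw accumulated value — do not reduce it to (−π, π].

a = (v'−v)/dt = (0.184000)/0.05 = 3.6800
Δθ = θ'−θ = 0.053458;  (v·dt/L) = 6.6000·0.05/2.4 = 0.137500
tan δ = Δθ·L/(v·dt) = 0.388785  →  δ = 0.3708

δ = 0.3708, a = 3.6800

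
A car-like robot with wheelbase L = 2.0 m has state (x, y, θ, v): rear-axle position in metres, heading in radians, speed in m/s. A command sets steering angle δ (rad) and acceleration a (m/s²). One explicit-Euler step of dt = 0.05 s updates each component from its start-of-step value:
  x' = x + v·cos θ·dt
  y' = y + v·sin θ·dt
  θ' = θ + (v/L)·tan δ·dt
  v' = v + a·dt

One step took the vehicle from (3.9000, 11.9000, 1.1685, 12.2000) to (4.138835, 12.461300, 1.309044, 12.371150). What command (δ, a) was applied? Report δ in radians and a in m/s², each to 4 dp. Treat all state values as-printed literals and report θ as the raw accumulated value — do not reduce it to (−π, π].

δ = 0.4318, a = 3.4230

a = (v'−v)/dt = (0.171150)/0.05 = 3.4230
Δθ = θ'−θ = 0.140544;  (v·dt/L) = 12.2000·0.05/2.0 = 0.305000
tan δ = Δθ·L/(v·dt) = 0.460800  →  δ = 0.4318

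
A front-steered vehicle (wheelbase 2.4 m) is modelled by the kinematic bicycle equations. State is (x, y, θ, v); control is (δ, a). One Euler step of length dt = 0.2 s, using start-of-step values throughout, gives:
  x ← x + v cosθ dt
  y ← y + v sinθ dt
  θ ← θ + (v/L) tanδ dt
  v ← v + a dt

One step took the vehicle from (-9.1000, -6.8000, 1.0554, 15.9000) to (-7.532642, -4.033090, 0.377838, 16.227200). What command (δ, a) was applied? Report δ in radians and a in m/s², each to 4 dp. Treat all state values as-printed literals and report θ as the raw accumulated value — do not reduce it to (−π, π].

a = (v'−v)/dt = (0.327200)/0.2 = 1.6360
Δθ = θ'−θ = -0.677562;  (v·dt/L) = 15.9000·0.2/2.4 = 1.325000
tan δ = Δθ·L/(v·dt) = -0.511368  →  δ = -0.4727

δ = -0.4727, a = 1.6360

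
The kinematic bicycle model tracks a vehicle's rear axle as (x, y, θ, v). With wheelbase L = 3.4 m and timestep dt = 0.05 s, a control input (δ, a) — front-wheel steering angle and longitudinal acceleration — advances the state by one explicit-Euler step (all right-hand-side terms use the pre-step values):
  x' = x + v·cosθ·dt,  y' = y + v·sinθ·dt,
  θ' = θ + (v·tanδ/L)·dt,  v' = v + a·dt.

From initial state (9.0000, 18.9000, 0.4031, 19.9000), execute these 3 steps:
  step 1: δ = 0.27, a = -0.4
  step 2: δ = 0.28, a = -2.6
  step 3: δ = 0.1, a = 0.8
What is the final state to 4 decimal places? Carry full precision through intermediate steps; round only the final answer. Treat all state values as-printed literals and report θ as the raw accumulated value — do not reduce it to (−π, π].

(11.6274, 20.2843, 0.5973, 19.7900)

after step 1 (δ=0.27, a=-0.4): (9.915250, 19.290310, 0.484092, 19.880000)
after step 2 (δ=0.28, a=-2.6): (10.795037, 19.752923, 0.568160, 19.750000)
after step 3 (δ=0.1, a=0.8): (11.627394, 20.284279, 0.597301, 19.790000)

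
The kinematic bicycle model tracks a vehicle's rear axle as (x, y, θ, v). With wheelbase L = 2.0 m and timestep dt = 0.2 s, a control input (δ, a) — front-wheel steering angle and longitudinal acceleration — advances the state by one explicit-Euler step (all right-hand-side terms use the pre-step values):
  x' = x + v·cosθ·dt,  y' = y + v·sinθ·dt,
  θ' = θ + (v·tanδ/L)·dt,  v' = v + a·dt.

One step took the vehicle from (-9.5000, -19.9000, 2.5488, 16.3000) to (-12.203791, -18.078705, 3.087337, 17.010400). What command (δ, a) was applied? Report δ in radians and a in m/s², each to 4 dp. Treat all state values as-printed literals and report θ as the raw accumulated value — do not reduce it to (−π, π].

a = (v'−v)/dt = (0.710400)/0.2 = 3.5520
Δθ = θ'−θ = 0.538537;  (v·dt/L) = 16.3000·0.2/2.0 = 1.630000
tan δ = Δθ·L/(v·dt) = 0.330391  →  δ = 0.3191

δ = 0.3191, a = 3.5520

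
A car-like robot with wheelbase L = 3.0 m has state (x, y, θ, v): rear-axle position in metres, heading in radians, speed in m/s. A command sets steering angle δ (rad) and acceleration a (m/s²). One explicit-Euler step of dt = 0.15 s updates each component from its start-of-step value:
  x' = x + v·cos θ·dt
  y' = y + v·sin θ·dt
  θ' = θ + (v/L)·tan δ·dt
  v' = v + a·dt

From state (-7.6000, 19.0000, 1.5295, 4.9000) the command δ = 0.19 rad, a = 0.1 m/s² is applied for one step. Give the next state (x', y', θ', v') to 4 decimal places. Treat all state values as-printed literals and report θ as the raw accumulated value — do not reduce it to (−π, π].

(-7.5697, 19.7344, 1.5766, 4.9150)

x' = -7.6000 + 4.9000·cos(1.5295)·0.15 = -7.5697
y' = 19.0000 + 4.9000·sin(1.5295)·0.15 = 19.7344
θ' = 1.5295 + (4.9000/3.0)·tan(0.19)·0.15 = 1.5766
v' = 4.9000 + 0.1000·0.15 = 4.9150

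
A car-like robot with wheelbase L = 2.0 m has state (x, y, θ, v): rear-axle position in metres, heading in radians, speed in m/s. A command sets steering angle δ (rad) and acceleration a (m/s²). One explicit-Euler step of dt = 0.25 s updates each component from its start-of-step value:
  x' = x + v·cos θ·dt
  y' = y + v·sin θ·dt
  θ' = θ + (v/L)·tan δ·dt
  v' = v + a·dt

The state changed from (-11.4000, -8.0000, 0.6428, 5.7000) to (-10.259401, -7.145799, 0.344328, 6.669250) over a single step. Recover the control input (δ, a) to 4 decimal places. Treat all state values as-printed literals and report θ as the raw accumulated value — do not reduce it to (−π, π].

a = (v'−v)/dt = (0.969250)/0.25 = 3.8770
Δθ = θ'−θ = -0.298472;  (v·dt/L) = 5.7000·0.25/2.0 = 0.712500
tan δ = Δθ·L/(v·dt) = -0.418908  →  δ = -0.3967

δ = -0.3967, a = 3.8770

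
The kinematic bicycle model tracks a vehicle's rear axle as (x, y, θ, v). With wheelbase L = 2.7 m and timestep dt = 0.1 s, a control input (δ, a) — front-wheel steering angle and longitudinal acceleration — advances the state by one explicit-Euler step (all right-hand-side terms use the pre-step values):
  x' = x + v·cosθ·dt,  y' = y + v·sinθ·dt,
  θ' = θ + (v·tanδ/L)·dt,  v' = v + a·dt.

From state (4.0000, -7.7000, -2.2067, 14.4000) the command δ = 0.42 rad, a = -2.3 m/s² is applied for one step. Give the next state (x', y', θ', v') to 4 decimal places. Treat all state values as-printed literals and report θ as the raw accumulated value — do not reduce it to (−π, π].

(3.1448, -8.8585, -1.9685, 14.1700)

x' = 4.0000 + 14.4000·cos(-2.2067)·0.1 = 3.1448
y' = -7.7000 + 14.4000·sin(-2.2067)·0.1 = -8.8585
θ' = -2.2067 + (14.4000/2.7)·tan(0.42)·0.1 = -1.9685
v' = 14.4000 − 2.3000·0.1 = 14.1700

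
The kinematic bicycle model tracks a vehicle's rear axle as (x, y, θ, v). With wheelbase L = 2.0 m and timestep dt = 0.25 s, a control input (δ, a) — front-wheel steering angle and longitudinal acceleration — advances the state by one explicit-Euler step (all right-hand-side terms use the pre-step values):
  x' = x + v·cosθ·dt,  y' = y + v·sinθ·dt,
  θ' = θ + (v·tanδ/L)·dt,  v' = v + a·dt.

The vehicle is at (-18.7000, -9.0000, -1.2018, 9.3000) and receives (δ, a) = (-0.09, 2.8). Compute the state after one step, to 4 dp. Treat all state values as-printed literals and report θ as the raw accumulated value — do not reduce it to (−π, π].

x' = -18.7000 + 9.3000·cos(-1.2018)·0.25 = -17.8614
y' = -9.0000 + 9.3000·sin(-1.2018)·0.25 = -11.1685
θ' = -1.2018 + (9.3000/2.0)·tan(-0.09)·0.25 = -1.3067
v' = 9.3000 + 2.8000·0.25 = 10.0000

(-17.8614, -11.1685, -1.3067, 10.0000)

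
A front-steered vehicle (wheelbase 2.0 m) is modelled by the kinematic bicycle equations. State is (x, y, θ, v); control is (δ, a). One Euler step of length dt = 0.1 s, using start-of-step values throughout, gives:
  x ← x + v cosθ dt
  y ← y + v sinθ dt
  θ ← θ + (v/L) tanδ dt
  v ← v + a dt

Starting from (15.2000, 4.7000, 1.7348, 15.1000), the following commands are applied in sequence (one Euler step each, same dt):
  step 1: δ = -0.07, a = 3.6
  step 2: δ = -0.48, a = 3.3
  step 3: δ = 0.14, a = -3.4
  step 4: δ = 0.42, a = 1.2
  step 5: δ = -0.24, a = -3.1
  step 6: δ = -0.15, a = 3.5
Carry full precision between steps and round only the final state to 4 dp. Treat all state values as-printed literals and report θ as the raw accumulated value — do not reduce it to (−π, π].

after step 1 (δ=-0.07, a=3.6): (14.953463, 6.189738, 1.681864, 15.460000)
after step 2 (δ=-0.48, a=3.3): (14.782106, 7.726212, 1.279431, 15.790000)
after step 3 (δ=0.14, a=-3.4): (15.235690, 9.238662, 1.390689, 15.450000)
after step 4 (δ=0.42, a=1.2): (15.512453, 10.758670, 1.735666, 15.570000)
after step 5 (δ=-0.24, a=-3.1): (15.256912, 12.294557, 1.545155, 15.260000)
after step 6 (δ=-0.15, a=3.5): (15.296037, 13.820055, 1.429838, 15.610000)

(15.2960, 13.8201, 1.4298, 15.6100)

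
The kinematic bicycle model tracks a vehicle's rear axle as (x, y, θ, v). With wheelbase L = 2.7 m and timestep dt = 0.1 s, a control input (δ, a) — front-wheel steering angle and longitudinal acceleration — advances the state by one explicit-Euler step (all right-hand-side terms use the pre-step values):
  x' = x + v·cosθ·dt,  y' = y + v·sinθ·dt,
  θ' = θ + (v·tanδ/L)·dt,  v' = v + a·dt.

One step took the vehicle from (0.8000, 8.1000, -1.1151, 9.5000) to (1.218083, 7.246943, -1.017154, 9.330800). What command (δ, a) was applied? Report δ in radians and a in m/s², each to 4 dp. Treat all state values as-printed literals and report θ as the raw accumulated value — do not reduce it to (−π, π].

a = (v'−v)/dt = (-0.169200)/0.1 = -1.6920
Δθ = θ'−θ = 0.097946;  (v·dt/L) = 9.5000·0.1/2.7 = 0.351852
tan δ = Δθ·L/(v·dt) = 0.278373  →  δ = 0.2715

δ = 0.2715, a = -1.6920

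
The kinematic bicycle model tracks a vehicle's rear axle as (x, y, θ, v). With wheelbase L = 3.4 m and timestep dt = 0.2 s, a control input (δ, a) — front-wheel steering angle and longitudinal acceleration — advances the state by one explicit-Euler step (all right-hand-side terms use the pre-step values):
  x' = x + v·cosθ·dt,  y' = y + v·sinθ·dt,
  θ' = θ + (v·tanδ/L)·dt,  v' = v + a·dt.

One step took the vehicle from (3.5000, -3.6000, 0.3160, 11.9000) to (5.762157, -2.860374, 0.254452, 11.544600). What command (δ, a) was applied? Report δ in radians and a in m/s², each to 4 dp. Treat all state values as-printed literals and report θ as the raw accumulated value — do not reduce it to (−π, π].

δ = -0.0877, a = -1.7770

a = (v'−v)/dt = (-0.355400)/0.2 = -1.7770
Δθ = θ'−θ = -0.061548;  (v·dt/L) = 11.9000·0.2/3.4 = 0.700000
tan δ = Δθ·L/(v·dt) = -0.087926  →  δ = -0.0877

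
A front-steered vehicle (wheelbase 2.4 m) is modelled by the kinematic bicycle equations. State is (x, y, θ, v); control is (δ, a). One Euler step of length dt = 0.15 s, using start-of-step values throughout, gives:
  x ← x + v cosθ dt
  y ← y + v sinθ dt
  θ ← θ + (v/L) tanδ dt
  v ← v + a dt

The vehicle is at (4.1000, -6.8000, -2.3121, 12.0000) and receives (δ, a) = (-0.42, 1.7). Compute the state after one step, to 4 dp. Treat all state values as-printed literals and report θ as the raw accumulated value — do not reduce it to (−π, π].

(2.8845, -8.1277, -2.6470, 12.2550)

x' = 4.1000 + 12.0000·cos(-2.3121)·0.15 = 2.8845
y' = -6.8000 + 12.0000·sin(-2.3121)·0.15 = -8.1277
θ' = -2.3121 + (12.0000/2.4)·tan(-0.42)·0.15 = -2.6470
v' = 12.0000 + 1.7000·0.15 = 12.2550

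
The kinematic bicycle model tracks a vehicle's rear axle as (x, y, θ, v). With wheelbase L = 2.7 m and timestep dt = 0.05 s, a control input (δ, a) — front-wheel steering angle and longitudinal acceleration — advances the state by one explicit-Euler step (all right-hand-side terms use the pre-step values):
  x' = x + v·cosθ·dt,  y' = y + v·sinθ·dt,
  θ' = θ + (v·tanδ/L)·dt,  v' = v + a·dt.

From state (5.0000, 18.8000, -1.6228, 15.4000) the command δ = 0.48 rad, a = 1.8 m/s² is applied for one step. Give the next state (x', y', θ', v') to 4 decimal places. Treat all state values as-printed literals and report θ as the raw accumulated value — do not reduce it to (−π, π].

(4.9600, 18.0310, -1.4743, 15.4900)

x' = 5.0000 + 15.4000·cos(-1.6228)·0.05 = 4.9600
y' = 18.8000 + 15.4000·sin(-1.6228)·0.05 = 18.0310
θ' = -1.6228 + (15.4000/2.7)·tan(0.48)·0.05 = -1.4743
v' = 15.4000 + 1.8000·0.05 = 15.4900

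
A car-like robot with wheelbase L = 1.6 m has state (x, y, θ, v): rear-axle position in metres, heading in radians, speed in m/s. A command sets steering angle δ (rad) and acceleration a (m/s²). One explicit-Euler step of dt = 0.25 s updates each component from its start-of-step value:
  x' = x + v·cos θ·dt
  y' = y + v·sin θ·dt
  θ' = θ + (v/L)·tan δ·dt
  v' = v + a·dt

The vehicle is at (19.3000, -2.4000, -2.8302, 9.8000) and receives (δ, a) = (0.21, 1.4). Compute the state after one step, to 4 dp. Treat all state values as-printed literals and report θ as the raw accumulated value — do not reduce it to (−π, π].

x' = 19.3000 + 9.8000·cos(-2.8302)·0.25 = 16.9678
y' = -2.4000 + 9.8000·sin(-2.8302)·0.25 = -3.1506
θ' = -2.8302 + (9.8000/1.6)·tan(0.21)·0.25 = -2.5038
v' = 9.8000 + 1.4000·0.25 = 10.1500

(16.9678, -3.1506, -2.5038, 10.1500)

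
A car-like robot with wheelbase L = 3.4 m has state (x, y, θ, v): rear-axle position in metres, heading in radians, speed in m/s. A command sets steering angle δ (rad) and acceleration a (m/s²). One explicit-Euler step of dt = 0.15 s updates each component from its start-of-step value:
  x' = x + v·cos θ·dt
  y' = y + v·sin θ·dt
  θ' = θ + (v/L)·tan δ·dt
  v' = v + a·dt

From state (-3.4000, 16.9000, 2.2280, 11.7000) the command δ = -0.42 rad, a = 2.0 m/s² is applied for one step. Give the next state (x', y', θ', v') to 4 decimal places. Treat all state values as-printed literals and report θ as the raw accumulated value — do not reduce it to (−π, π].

x' = -3.4000 + 11.7000·cos(2.2280)·0.15 = -4.4721
y' = 16.9000 + 11.7000·sin(2.2280)·0.15 = 18.2894
θ' = 2.2280 + (11.7000/3.4)·tan(-0.42)·0.15 = 1.9975
v' = 11.7000 + 2.0000·0.15 = 12.0000

(-4.4721, 18.2894, 1.9975, 12.0000)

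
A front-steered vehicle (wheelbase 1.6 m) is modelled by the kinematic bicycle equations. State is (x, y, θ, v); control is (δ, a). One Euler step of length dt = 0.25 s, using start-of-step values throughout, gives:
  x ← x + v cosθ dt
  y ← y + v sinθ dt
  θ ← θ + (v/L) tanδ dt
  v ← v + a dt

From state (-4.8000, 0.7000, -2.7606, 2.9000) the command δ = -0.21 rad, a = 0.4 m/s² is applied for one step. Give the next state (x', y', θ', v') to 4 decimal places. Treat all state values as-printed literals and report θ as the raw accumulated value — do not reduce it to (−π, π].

x' = -4.8000 + 2.9000·cos(-2.7606)·0.25 = -5.4730
y' = 0.7000 + 2.9000·sin(-2.7606)·0.25 = 0.4304
θ' = -2.7606 + (2.9000/1.6)·tan(-0.21)·0.25 = -2.8572
v' = 2.9000 + 0.4000·0.25 = 3.0000

(-5.4730, 0.4304, -2.8572, 3.0000)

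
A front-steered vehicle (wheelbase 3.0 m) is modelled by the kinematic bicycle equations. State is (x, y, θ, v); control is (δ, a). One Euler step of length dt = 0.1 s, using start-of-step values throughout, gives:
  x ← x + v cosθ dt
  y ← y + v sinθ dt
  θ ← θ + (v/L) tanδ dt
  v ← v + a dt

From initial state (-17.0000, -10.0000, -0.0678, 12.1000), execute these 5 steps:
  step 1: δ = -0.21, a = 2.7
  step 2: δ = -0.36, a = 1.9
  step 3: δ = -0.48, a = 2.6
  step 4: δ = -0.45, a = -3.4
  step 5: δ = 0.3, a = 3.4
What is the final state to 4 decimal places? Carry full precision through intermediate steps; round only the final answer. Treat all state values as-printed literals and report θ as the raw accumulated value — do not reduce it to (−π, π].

(-11.3386, -12.1334, -0.6047, 12.8200)

after step 1 (δ=-0.21, a=2.7): (-15.792780, -10.081975, -0.153767, 12.370000)
after step 2 (δ=-0.36, a=1.9): (-14.570375, -10.271437, -0.308971, 12.560000)
after step 3 (δ=-0.48, a=2.6): (-13.373851, -10.653359, -0.526933, 12.820000)
after step 4 (δ=-0.45, a=-3.4): (-12.265750, -11.298058, -0.733359, 12.480000)
after step 5 (δ=0.3, a=3.4): (-11.338573, -12.133430, -0.604675, 12.820000)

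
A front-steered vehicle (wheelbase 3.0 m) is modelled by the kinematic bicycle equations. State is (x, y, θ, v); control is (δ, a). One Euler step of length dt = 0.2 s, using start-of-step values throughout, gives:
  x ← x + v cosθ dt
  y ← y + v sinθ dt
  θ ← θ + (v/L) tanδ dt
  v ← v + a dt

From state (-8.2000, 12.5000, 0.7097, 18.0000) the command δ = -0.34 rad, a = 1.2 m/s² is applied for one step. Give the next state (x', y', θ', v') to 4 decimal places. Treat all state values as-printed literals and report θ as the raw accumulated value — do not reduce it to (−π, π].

(-5.4692, 14.8458, 0.2852, 18.2400)

x' = -8.2000 + 18.0000·cos(0.7097)·0.2 = -5.4692
y' = 12.5000 + 18.0000·sin(0.7097)·0.2 = 14.8458
θ' = 0.7097 + (18.0000/3.0)·tan(-0.34)·0.2 = 0.2852
v' = 18.0000 + 1.2000·0.2 = 18.2400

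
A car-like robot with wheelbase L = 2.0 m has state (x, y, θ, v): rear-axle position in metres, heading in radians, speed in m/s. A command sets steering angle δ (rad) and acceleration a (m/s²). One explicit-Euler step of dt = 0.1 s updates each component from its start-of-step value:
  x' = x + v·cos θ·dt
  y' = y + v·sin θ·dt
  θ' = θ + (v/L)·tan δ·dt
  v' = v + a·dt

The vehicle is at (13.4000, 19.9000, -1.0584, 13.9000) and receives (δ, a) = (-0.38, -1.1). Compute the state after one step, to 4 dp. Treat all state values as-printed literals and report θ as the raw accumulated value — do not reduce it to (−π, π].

(14.0815, 18.6885, -1.3360, 13.7900)

x' = 13.4000 + 13.9000·cos(-1.0584)·0.1 = 14.0815
y' = 19.9000 + 13.9000·sin(-1.0584)·0.1 = 18.6885
θ' = -1.0584 + (13.9000/2.0)·tan(-0.38)·0.1 = -1.3360
v' = 13.9000 − 1.1000·0.1 = 13.7900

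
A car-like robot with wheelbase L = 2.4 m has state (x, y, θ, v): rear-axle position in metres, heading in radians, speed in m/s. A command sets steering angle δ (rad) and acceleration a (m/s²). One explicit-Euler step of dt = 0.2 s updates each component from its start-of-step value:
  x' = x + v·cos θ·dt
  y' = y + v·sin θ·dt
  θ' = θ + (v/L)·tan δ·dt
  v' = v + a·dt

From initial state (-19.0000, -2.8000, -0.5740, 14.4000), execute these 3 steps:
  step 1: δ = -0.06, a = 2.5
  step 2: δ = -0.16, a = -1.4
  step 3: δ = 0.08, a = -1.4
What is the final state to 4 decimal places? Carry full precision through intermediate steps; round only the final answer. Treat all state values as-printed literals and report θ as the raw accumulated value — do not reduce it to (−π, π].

(-12.2646, -8.3479, -0.7488, 14.3400)

after step 1 (δ=-0.06, a=2.5): (-16.581561, -4.363827, -0.646087, 14.900000)
after step 2 (δ=-0.16, a=-1.4): (-14.202192, -6.157984, -0.846466, 14.620000)
after step 3 (δ=0.08, a=-1.4): (-12.264650, -8.347895, -0.748791, 14.340000)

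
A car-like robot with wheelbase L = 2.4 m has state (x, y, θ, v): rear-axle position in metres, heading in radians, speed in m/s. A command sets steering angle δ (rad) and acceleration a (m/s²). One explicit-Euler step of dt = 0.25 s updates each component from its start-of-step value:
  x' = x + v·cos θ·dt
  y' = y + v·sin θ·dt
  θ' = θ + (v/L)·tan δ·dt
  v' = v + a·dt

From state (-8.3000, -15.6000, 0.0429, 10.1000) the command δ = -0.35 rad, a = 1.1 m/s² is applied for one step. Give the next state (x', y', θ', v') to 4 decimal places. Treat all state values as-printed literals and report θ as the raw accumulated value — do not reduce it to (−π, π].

(-5.7773, -15.4917, -0.3411, 10.3750)

x' = -8.3000 + 10.1000·cos(0.0429)·0.25 = -5.7773
y' = -15.6000 + 10.1000·sin(0.0429)·0.25 = -15.4917
θ' = 0.0429 + (10.1000/2.4)·tan(-0.35)·0.25 = -0.3411
v' = 10.1000 + 1.1000·0.25 = 10.3750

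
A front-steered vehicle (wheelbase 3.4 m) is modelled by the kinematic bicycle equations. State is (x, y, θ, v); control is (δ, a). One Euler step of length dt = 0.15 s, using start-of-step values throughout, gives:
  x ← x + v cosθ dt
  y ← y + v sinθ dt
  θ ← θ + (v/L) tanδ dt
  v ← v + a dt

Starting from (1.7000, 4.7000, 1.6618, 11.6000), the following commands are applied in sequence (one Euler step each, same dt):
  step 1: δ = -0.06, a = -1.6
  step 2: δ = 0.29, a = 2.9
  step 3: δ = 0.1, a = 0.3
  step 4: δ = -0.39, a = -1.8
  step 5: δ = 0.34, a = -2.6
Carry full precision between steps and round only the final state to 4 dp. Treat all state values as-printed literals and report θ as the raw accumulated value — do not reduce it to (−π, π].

after step 1 (δ=-0.06, a=-1.6): (1.541872, 6.432800, 1.631057, 11.360000)
after step 2 (δ=0.29, a=2.9): (1.439250, 8.133707, 1.780615, 11.795000)
after step 3 (δ=0.1, a=0.3): (1.070746, 9.864155, 1.832826, 11.840000)
after step 4 (δ=-0.39, a=-1.8): (0.610689, 11.579534, 1.618110, 11.570000)
after step 5 (δ=0.34, a=-2.6): (0.528607, 13.313091, 1.798672, 11.180000)

(0.5286, 13.3131, 1.7987, 11.1800)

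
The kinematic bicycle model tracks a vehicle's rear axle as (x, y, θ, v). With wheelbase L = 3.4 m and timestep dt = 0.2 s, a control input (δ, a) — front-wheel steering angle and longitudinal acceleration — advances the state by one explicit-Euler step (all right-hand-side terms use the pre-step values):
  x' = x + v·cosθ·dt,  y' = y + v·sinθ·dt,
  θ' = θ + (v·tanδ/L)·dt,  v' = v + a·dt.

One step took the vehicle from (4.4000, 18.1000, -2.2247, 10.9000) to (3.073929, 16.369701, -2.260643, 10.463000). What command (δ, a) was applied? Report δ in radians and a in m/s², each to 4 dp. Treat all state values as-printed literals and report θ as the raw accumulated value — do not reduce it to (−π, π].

a = (v'−v)/dt = (-0.437000)/0.2 = -2.1850
Δθ = θ'−θ = -0.035943;  (v·dt/L) = 10.9000·0.2/3.4 = 0.641176
tan δ = Δθ·L/(v·dt) = -0.056058  →  δ = -0.0560

δ = -0.0560, a = -2.1850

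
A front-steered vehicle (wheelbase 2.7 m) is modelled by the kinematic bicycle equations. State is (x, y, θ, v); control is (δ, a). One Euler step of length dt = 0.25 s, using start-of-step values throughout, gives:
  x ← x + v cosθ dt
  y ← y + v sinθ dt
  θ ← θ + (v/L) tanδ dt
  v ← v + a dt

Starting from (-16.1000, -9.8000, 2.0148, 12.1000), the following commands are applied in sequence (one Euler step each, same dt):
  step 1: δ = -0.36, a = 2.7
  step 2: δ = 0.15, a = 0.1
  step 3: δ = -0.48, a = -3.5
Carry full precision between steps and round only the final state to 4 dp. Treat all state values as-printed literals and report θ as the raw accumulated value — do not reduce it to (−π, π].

(-18.1097, -0.7398, 1.1548, 11.9250)

after step 1 (δ=-0.36, a=2.7): (-17.399414, -7.068307, 1.593089, 12.775000)
after step 2 (δ=0.15, a=0.1): (-17.470607, -3.875350, 1.771863, 12.800000)
after step 3 (δ=-0.48, a=-3.5): (-18.109693, -0.739817, 1.154843, 11.925000)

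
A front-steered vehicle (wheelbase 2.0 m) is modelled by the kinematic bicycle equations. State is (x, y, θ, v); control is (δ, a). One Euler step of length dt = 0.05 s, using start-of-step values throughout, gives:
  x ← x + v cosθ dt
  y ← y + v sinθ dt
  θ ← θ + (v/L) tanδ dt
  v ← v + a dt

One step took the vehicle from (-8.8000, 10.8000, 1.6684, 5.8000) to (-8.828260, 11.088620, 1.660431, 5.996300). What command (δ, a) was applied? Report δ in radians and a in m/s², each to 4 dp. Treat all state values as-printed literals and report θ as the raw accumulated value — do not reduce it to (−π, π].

a = (v'−v)/dt = (0.196300)/0.05 = 3.9260
Δθ = θ'−θ = -0.007969;  (v·dt/L) = 5.8000·0.05/2.0 = 0.145000
tan δ = Δθ·L/(v·dt) = -0.054959  →  δ = -0.0549

δ = -0.0549, a = 3.9260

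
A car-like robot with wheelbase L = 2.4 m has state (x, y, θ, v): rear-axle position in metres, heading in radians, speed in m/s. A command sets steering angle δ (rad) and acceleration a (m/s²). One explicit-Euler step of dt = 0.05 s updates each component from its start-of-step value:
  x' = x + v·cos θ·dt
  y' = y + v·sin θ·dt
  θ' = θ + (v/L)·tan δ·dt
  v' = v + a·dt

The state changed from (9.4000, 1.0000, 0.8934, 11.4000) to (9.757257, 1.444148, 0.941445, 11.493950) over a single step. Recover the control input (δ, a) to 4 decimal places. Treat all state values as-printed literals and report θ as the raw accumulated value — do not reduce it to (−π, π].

a = (v'−v)/dt = (0.093950)/0.05 = 1.8790
Δθ = θ'−θ = 0.048045;  (v·dt/L) = 11.4000·0.05/2.4 = 0.237500
tan δ = Δθ·L/(v·dt) = 0.202295  →  δ = 0.1996

δ = 0.1996, a = 1.8790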